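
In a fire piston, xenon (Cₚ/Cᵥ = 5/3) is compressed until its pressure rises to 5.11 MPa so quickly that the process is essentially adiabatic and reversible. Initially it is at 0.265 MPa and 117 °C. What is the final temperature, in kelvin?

T₂ ≈ 1270 K

Along an adiabat T P^((1−γ)/γ) is constant, so T₂ = T₁ (P₂/P₁)^((γ−1)/γ).
T₁ = 117 °C = 390.1 K.
T₂ = 390.1 × (5.11/0.265)^(2/5) = 1274 K.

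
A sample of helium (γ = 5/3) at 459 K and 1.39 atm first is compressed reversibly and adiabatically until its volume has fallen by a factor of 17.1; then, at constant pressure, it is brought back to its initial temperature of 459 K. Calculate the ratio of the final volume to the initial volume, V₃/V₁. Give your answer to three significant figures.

V₃/V₁ ≈ 0.00881

Adiabatic step: V₂/V₁ = 0.05848; T₂ = T₁·17.1^(2/3) = 3047 K.
Isobaric step: V₃/V₂ = T₃/T₂ = 459/3047.
V₃/V₁ = (V₂/V₁)(V₃/V₂) = 0.05848 × (459/3047) = 0.008811.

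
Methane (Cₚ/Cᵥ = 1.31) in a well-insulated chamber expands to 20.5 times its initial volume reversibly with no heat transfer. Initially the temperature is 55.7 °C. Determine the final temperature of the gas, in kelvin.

T₂ ≈ 129 K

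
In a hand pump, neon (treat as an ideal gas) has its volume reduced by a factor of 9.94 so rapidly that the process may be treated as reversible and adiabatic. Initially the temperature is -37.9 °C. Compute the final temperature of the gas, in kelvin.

For a reversible adiabat TV^(γ−1) is constant, so T₂ = T₁ (V₁/V₂)^(γ−1).
For a monatomic ideal gas γ = 5/3, so γ−1 = 2/3.
T₁ = -37.9 °C = 235.2 K.
T₂ = 235.2 × 9.94^(2/3) = 1088 K.

T₂ ≈ 1090 K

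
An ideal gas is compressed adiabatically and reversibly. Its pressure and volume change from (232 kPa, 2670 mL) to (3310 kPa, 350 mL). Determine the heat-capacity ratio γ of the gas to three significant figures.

PV^γ = const ⇒ γ = ln(P₂/P₁) / ln(V₁/V₂).
γ = ln(3310/232) / ln(2670/350) = 1.308.

γ ≈ 1.31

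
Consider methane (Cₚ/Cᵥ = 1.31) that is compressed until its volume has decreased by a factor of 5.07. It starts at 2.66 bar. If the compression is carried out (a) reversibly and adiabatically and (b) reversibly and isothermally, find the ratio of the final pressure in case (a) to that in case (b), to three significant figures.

Isothermal: P_b = P₁(V₁/V₂) = 2.66×5.07.
Adiabatic: P_a = P₁(V₁/V₂)^γ = 2.66×5.07^(1.31).
P_a/P_b = (V₁/V₂)^(γ−1) = 5.07^(0.31) = 1.654.

P_adiabatic / P_isothermal ≈ 1.65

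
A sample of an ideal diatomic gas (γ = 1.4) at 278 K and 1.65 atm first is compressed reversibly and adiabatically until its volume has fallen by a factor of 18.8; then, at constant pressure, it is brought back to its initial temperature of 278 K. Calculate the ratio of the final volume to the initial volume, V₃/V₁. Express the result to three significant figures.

Adiabatic step: V₂/V₁ = 0.05319; T₂ = T₁·18.8^(0.4) = 898.9 K.
Isobaric step: V₃/V₂ = T₃/T₂ = 278/898.9.
V₃/V₁ = (V₂/V₁)(V₃/V₂) = 0.05319 × (278/898.9) = 0.01645.

V₃/V₁ ≈ 0.0165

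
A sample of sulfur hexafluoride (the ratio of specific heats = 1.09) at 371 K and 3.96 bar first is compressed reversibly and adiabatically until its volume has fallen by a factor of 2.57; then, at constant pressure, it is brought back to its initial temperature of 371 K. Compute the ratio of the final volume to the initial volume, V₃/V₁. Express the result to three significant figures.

Adiabatic step: V₂/V₁ = 0.3891; T₂ = T₁·2.57^(0.09) = 403.9 K.
Isobaric step: V₃/V₂ = T₃/T₂ = 371/403.9.
V₃/V₁ = (V₂/V₁)(V₃/V₂) = 0.3891 × (371/403.9) = 0.3574.

V₃/V₁ ≈ 0.357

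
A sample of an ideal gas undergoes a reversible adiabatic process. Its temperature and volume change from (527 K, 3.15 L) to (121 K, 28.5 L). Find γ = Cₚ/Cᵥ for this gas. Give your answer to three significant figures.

TV^(γ−1) = const ⇒ γ − 1 = ln(T₂/T₁) / ln(V₁/V₂).
γ = 1 + ln(121/527) / ln(3.15/28.5) = 1.668.

γ ≈ 1.67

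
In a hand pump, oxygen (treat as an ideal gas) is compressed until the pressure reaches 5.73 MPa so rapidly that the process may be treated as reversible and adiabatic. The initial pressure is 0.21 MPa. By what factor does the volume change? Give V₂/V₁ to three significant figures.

From PV^γ = const, V₂/V₁ = (P₁/P₂)^(1/γ).
For a diatomic ideal gas γ = 7/5.
V₂/V₁ = (0.21/5.73)^(5/7) = 0.09426.

V₂/V₁ ≈ 0.0943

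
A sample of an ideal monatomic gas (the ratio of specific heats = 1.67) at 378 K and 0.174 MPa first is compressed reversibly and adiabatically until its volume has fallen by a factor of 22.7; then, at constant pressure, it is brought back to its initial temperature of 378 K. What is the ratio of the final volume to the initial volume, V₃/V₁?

V₃/V₁ ≈ 0.00544

Adiabatic step: V₂/V₁ = 0.04405; T₂ = T₁·22.7^(0.67) = 3062 K.
Isobaric step: V₃/V₂ = T₃/T₂ = 378/3062.
V₃/V₁ = (V₂/V₁)(V₃/V₂) = 0.04405 × (378/3062) = 0.005438.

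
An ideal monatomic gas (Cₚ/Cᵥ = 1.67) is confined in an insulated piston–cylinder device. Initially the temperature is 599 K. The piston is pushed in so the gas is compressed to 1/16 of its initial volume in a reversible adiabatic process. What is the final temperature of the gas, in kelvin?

T₂ ≈ 3840 K

Adiabatic: T₁V₁^(γ−1) = T₂V₂^(γ−1) ⇒ T₂ = T₁ (V₁/V₂)^(γ−1).
T₂ = 599 × 16^(0.67) = 3839 K.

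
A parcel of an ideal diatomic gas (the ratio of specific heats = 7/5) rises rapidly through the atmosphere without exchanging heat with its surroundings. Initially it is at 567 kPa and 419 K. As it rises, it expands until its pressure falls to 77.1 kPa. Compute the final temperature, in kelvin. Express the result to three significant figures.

Adiabatic: T₂/T₁ = (P₂/P₁)^((γ−1)/γ).
T₂ = 419 × (77.1/567)^(2/7) = 236.9 K.

T₂ ≈ 237 K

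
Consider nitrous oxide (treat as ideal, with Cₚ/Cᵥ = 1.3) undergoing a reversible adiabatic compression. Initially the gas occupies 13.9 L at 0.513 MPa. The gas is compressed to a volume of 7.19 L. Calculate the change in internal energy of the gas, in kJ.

ΔU ≈ 5.20 kJ

P₂ = P₁(V₁/V₂)^γ = 0.513×(13.9/7.19)^(1.3) = 1.209 MPa.
For a reversible adiabat, W_by_gas = (P₁V₁ − P₂V₂)/(γ−1).
W_by = (513000×0.0139 − 1.209×10^6×0.00719) / (0.3) = -5198 J.
Q = 0 ⇒ ΔU = −W_by = 5198 J.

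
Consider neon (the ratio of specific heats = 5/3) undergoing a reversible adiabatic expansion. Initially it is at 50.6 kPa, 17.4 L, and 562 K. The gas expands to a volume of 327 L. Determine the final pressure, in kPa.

Since PV^γ is constant along a reversible adiabat, P₂ = P₁ (V₁/V₂)^γ.
P₂ = 50.6 × (17.4/327)^(5/3) = 0.3809 kPa.

P₂ ≈ 0.381 kPa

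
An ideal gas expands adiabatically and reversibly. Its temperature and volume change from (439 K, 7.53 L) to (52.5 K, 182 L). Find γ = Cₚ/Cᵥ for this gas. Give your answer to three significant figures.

TV^(γ−1) = const ⇒ γ − 1 = ln(T₂/T₁) / ln(V₁/V₂).
γ = 1 + ln(52.5/439) / ln(7.53/182) = 1.667.

γ ≈ 1.67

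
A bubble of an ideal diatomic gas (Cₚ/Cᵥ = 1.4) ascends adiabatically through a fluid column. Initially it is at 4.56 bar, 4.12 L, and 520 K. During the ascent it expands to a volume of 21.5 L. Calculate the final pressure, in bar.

P₂ ≈ 0.451 bar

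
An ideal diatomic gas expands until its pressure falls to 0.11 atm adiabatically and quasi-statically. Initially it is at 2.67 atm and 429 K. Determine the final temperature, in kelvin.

T₂ ≈ 172 K

Along an adiabat T P^((1−γ)/γ) is constant, so T₂ = T₁ (P₂/P₁)^((γ−1)/γ).
For a diatomic ideal gas γ = 7/5, so (γ−1)/γ = 2/7.
T₂ = 429 × (0.11/2.67)^(2/7) = 172.5 K.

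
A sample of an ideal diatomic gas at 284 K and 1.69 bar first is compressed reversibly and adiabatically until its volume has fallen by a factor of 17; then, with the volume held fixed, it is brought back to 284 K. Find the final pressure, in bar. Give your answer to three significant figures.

P₃ ≈ 28.7 bar

For a diatomic ideal gas γ = 7/5.
Adiabatic step (PV^γ = const): P₂ = 1.69×17^(7/5) = 89.23 bar; T₂ = 284×17^(2/5) = 882.1 K.
Isochoric: P₃ = P₂(T₃/T₂) = 89.23 × (284/882.1) = 28.73 bar.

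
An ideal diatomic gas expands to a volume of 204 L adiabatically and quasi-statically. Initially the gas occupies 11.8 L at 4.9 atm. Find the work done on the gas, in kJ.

W ≈ -9.96 kJ

γ = 7/5 for a diatomic ideal gas.
P₂ = P₁(V₁/V₂)^γ = 4.9×(11.8/204)^(7/5) = 0.09065 atm.
For a reversible adiabat, W_by_gas = (P₁V₁ − P₂V₂)/(γ−1).
W_by = (496500×0.0118 − 9185×0.204) / (2/5) = 9962 J.
W_on_gas = −W_by = -9962 J.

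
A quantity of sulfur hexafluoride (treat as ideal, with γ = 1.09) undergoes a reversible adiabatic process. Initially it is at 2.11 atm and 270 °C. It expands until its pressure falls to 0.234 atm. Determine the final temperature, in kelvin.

Adiabatic: T₂/T₁ = (P₂/P₁)^((γ−1)/γ).
T₁ = 270 °C = 543.1 K.
T₂ = 543.1 × (0.234/2.11)^(0.0826) = 453 K.

T₂ ≈ 453 K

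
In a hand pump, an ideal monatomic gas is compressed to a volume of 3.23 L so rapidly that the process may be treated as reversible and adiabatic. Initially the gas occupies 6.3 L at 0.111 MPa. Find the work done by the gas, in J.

γ = 5/3 for a monatomic ideal gas.
P₂ = P₁(V₁/V₂)^γ = 0.111×(6.3/3.23)^(5/3) = 0.338 MPa.
For a reversible adiabat, W_by_gas = (P₁V₁ − P₂V₂)/(γ−1).
W_by = (111000×0.0063 − 338000×0.00323) / (2/3) = -588.5 J.

W ≈ -589 J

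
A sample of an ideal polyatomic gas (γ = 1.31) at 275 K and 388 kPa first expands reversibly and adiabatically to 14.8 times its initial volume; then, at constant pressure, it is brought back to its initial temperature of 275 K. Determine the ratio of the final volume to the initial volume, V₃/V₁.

Adiabatic step: V₂/V₁ = 14.8; T₂ = T₁·(1/14.8)^(0.31) = 119.3 K.
Isobaric step: V₃/V₂ = T₃/T₂ = 275/119.3.
V₃/V₁ = (V₂/V₁)(V₃/V₂) = 14.8 × (275/119.3) = 34.12.

V₃/V₁ ≈ 34.1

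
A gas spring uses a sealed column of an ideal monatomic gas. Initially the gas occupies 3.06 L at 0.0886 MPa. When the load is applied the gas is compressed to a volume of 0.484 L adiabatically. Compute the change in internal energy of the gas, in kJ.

ΔU ≈ 0.984 kJ

γ = 5/3 for a monatomic ideal gas.
P₂ = P₁(V₁/V₂)^γ = 0.0886×(3.06/0.484)^(5/3) = 1.915 MPa.
For a reversible adiabat, W_by_gas = (P₁V₁ − P₂V₂)/(γ−1).
W_by = (88600×0.00306 − 1.915×10^6×0.000484) / (2/3) = -983.8 J.
Q = 0 ⇒ ΔU = −W_by = 983.8 J.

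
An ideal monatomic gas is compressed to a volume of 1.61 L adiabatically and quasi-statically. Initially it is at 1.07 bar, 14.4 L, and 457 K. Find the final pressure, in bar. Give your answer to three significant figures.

Since PV^γ is constant along a reversible adiabat, P₂ = P₁ (V₁/V₂)^γ.
γ = 5/3 for a monatomic ideal gas.
P₂ = 1.07 × (14.4/1.61)^(5/3) = 41.24 bar.

P₂ ≈ 41.2 bar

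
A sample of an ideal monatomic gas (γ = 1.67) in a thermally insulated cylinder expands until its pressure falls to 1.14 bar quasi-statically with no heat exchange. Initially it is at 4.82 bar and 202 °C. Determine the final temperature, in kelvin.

Adiabatic: T₂/T₁ = (P₂/P₁)^((γ−1)/γ).
T₁ = 202 °C = 475.1 K.
T₂ = 475.1 × (1.14/4.82)^(0.401) = 266.5 K.

T₂ ≈ 266 K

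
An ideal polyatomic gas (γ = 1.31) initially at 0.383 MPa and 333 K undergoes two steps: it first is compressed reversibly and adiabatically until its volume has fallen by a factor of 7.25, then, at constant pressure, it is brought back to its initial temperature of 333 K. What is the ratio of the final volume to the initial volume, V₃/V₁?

V₃/V₁ ≈ 0.0746

Adiabatic step: V₂/V₁ = 0.1379; T₂ = T₁·7.25^(0.31) = 615.4 K.
Isobaric step: V₃/V₂ = T₃/T₂ = 333/615.4.
V₃/V₁ = (V₂/V₁)(V₃/V₂) = 0.1379 × (333/615.4) = 0.07464.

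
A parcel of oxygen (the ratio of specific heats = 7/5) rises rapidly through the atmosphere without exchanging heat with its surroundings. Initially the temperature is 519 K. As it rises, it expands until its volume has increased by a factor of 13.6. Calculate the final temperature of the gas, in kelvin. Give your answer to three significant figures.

T₂ ≈ 183 K

Adiabatic: T₁V₁^(γ−1) = T₂V₂^(γ−1) ⇒ T₂ = T₁ (V₁/V₂)^(γ−1).
T₂ = 519 × (1/13.6)^(2/5) = 182.7 K.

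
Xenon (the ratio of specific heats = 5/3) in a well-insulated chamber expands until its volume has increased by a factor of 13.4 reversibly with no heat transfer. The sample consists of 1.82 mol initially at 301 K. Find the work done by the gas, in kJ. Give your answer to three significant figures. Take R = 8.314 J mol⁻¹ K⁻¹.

For a reversible adiabat TV^(γ−1) is constant, so T₂ = T₁ (V₁/V₂)^(γ−1).
T₂ = 301 × (1/13.4)^(2/3) = 53.35 K.
Q = 0, so ΔU = W_on_gas = nCᵥΔT with Cᵥ = R/(γ−1) = 12.47 J/(mol·K).
ΔU = 1.82 × 12.47 × (53.35 − 301) = -5621 J.
Work done by the gas = −ΔU = 5621 J.

W ≈ 5.62 kJ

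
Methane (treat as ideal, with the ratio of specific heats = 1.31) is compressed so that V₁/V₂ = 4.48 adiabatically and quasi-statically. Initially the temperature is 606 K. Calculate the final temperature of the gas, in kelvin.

Adiabatic: T₁V₁^(γ−1) = T₂V₂^(γ−1) ⇒ T₂ = T₁ (V₁/V₂)^(γ−1).
T₂ = 606 × 4.48^(0.31) = 964.6 K.

T₂ ≈ 965 K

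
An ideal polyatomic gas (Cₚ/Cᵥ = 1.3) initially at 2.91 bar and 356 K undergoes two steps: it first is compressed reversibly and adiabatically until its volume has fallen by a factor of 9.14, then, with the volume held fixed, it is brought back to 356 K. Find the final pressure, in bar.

P₃ ≈ 26.6 bar

Adiabatic step (PV^γ = const): P₂ = 2.91×9.14^(1.3) = 51.66 bar; T₂ = 356×9.14^(0.3) = 691.4 K.
Isochoric: P₃ = P₂(T₃/T₂) = 51.66 × (356/691.4) = 26.6 bar.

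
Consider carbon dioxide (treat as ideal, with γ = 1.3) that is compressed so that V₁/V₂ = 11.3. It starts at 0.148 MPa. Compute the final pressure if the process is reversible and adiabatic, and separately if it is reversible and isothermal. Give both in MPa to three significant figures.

adiabatic: 3.46 MPa; isothermal: 1.67 MPa

Isothermal: P₂ = P₁(V₁/V₂) = 0.148×11.3 = 1.672 MPa.
Adiabatic: P₂ = P₁(V₁/V₂)^γ = 0.148×11.3^(1.3) = 3.461 MPa.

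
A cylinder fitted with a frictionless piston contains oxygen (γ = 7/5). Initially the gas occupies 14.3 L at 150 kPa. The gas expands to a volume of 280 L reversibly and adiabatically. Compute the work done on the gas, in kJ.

P₂ = P₁(V₁/V₂)^γ = 150×(14.3/280)^(7/5) = 2.331 kPa.
For a reversible adiabat, W_by_gas = (P₁V₁ − P₂V₂)/(γ−1).
W_by = (150000×0.0143 − 2331×0.28) / (2/5) = 3731 J.
W_on_gas = −W_by = -3731 J.

W ≈ -3.73 kJ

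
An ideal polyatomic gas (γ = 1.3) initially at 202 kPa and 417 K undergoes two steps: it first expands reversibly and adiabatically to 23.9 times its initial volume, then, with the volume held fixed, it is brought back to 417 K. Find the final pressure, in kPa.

P₃ ≈ 8.45 kPa

Adiabatic step (PV^γ = const): P₂ = 202×(1/23.9)^(1.3) = 3.262 kPa; T₂ = 417×(1/23.9)^(0.3) = 160.9 K.
Isochoric: P₃ = P₂(T₃/T₂) = 3.262 × (417/160.9) = 8.452 kPa.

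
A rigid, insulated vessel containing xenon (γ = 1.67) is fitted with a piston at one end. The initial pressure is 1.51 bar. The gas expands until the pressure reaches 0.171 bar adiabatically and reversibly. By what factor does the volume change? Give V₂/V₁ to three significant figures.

V₂/V₁ ≈ 3.69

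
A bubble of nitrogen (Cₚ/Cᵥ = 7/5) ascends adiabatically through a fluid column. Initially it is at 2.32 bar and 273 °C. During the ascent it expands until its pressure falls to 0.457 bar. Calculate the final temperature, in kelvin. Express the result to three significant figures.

Along an adiabat T P^((1−γ)/γ) is constant, so T₂ = T₁ (P₂/P₁)^((γ−1)/γ).
T₁ = 273 °C = 546.1 K.
T₂ = 546.1 × (0.457/2.32)^(2/7) = 343.3 K.

T₂ ≈ 343 K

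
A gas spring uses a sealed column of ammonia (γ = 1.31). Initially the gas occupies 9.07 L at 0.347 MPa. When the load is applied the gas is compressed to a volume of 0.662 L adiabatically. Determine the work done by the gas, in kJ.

W ≈ -12.7 kJ

P₂ = P₁(V₁/V₂)^γ = 0.347×(9.07/0.662)^(1.31) = 10.7 MPa.
For a reversible adiabat, W_by_gas = (P₁V₁ − P₂V₂)/(γ−1).
W_by = (347000×0.00907 − 1.07×10^7×0.000662) / (0.31) = -12700 J.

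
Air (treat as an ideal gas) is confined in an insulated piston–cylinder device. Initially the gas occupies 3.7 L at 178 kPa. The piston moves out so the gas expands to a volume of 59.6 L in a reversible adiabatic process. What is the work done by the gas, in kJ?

γ = 7/5 for a diatomic ideal gas.
P₂ = P₁(V₁/V₂)^γ = 178×(3.7/59.6)^(7/5) = 3.635 kPa.
For a reversible adiabat, W_by_gas = (P₁V₁ − P₂V₂)/(γ−1).
W_by = (178000×0.0037 − 3635×0.0596) / (2/5) = 1105 J.

W ≈ 1.10 kJ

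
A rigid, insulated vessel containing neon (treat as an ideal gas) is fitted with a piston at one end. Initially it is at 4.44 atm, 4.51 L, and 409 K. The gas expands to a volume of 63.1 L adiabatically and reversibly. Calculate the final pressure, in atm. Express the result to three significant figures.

P₂ ≈ 0.0547 atm

Adiabatic: P₁V₁^γ = P₂V₂^γ ⇒ P₂ = P₁ (V₁/V₂)^γ.
γ = 5/3 for a monatomic ideal gas.
P₂ = 4.44 × (4.51/63.1)^(5/3) = 0.05465 atm.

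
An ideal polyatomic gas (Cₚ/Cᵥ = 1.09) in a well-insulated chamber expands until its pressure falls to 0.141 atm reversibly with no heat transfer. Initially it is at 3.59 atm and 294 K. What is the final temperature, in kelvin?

T₂ ≈ 225 K

Adiabatic: T₂/T₁ = (P₂/P₁)^((γ−1)/γ).
T₂ = 294 × (0.141/3.59)^(0.0826) = 225 K.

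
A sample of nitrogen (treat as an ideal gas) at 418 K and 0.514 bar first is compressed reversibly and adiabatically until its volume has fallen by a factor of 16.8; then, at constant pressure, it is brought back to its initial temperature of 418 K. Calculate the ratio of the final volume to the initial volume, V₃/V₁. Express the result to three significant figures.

For a diatomic ideal gas γ = 7/5.
Adiabatic step: V₂/V₁ = 0.05952; T₂ = T₁·16.8^(2/5) = 1292 K.
Isobaric step: V₃/V₂ = T₃/T₂ = 418/1292.
V₃/V₁ = (V₂/V₁)(V₃/V₂) = 0.05952 × (418/1292) = 0.01926.

V₃/V₁ ≈ 0.0193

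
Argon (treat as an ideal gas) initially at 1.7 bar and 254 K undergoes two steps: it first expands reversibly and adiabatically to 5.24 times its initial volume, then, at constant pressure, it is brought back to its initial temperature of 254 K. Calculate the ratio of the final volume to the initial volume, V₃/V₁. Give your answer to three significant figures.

V₃/V₁ ≈ 15.8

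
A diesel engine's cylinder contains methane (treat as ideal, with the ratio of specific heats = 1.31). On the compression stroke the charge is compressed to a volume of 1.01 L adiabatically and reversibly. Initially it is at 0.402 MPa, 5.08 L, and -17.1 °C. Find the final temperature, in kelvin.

Adiabatic: T₁V₁^(γ−1) = T₂V₂^(γ−1) ⇒ T₂ = T₁ (V₁/V₂)^(γ−1).
T₁ = -17.1 °C = 256 K.
T₂ = 256 × (5.08/1.01)^(0.31) = 422.5 K.

T₂ ≈ 422 K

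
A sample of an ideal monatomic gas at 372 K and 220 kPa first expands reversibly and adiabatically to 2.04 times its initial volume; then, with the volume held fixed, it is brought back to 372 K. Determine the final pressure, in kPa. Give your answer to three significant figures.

P₃ ≈ 108 kPa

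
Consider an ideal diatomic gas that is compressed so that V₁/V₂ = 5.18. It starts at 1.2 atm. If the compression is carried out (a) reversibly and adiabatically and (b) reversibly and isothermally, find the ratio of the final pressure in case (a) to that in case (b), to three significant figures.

P_adiabatic / P_isothermal ≈ 1.93

For a diatomic ideal gas γ = 7/5.
Isothermal: P_b = P₁(V₁/V₂) = 1.2×5.18.
Adiabatic: P_a = P₁(V₁/V₂)^γ = 1.2×5.18^(7/5).
P_a/P_b = (V₁/V₂)^(γ−1) = 5.18^(2/5) = 1.931.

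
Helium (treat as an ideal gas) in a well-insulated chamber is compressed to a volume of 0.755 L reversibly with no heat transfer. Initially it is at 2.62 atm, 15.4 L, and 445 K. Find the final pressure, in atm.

Since PV^γ is constant along a reversible adiabat, P₂ = P₁ (V₁/V₂)^γ.
γ = 5/3 for a monatomic ideal gas.
P₂ = 2.62 × (15.4/0.755)^(5/3) = 399 atm.

P₂ ≈ 399 atm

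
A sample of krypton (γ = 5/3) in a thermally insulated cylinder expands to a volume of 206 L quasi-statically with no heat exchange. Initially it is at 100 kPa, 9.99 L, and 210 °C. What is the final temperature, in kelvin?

Adiabatic: T₁V₁^(γ−1) = T₂V₂^(γ−1) ⇒ T₂ = T₁ (V₁/V₂)^(γ−1).
T₁ = 210 °C = 483.1 K.
T₂ = 483.1 × (9.99/206)^(2/3) = 64.25 K.

T₂ ≈ 64.3 K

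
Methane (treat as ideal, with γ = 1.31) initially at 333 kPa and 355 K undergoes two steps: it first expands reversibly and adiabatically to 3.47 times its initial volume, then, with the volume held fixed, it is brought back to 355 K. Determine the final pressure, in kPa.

P₃ ≈ 96.0 kPa

Adiabatic step (PV^γ = const): P₂ = 333×(1/3.47)^(1.31) = 65.25 kPa; T₂ = 355×(1/3.47)^(0.31) = 241.4 K.
Isochoric: P₃ = P₂(T₃/T₂) = 65.25 × (355/241.4) = 95.97 kPa.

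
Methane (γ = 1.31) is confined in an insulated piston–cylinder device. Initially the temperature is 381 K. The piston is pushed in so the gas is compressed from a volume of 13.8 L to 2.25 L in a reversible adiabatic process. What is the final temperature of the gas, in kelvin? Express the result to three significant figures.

For a reversible adiabat TV^(γ−1) is constant, so T₂ = T₁ (V₁/V₂)^(γ−1).
T₂ = 381 × (13.8/2.25)^(0.31) = 668.5 K.

T₂ ≈ 669 K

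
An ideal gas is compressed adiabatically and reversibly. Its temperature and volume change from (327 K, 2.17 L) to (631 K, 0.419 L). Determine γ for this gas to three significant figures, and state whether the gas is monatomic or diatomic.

γ ≈ 1.40; diatomic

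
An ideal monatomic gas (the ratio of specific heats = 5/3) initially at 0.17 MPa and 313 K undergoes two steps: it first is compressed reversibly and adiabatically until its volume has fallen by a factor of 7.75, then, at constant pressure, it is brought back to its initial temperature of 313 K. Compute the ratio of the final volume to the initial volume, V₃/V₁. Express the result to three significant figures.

Adiabatic step: V₂/V₁ = 0.129; T₂ = T₁·7.75^(2/3) = 1226 K.
Isobaric step: V₃/V₂ = T₃/T₂ = 313/1226.
V₃/V₁ = (V₂/V₁)(V₃/V₂) = 0.129 × (313/1226) = 0.03295.

V₃/V₁ ≈ 0.0329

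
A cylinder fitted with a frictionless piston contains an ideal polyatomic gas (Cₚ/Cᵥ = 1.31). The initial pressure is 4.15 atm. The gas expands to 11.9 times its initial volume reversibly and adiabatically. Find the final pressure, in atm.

Since PV^γ is constant along a reversible adiabat, P₂ = P₁ (V₁/V₂)^γ.
P₂ = 4.15 × (1/11.9)^(1.31) = 0.1618 atm.

P₂ ≈ 0.162 atm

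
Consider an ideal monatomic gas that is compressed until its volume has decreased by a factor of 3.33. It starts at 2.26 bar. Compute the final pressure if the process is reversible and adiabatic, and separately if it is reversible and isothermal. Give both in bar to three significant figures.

adiabatic: 16.8 bar; isothermal: 7.53 bar

For a monatomic ideal gas γ = 5/3.
Isothermal: P₂ = P₁(V₁/V₂) = 2.26×3.33 = 7.526 bar.
Adiabatic: P₂ = P₁(V₁/V₂)^γ = 2.26×3.33^(5/3) = 16.78 bar.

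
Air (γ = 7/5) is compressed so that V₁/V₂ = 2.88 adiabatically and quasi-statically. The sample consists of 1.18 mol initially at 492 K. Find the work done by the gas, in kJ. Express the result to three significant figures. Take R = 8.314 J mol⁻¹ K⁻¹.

Adiabatic: T₁V₁^(γ−1) = T₂V₂^(γ−1) ⇒ T₂ = T₁ (V₁/V₂)^(γ−1).
T₂ = 492 × 2.88^(2/5) = 751.1 K.
Q = 0, so ΔU = W_on_gas = nCᵥΔT with Cᵥ = R/(γ−1) = 20.79 J/(mol·K).
ΔU = 1.18 × 20.79 × (751.1 − 492) = 6356 J.
Work done by the gas = −ΔU = -6356 J.

W ≈ -6.36 kJ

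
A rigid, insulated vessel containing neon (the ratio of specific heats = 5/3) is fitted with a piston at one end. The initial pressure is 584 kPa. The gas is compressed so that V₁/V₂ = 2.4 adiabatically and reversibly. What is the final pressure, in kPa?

P₂ ≈ 2510 kPa

Since PV^γ is constant along a reversible adiabat, P₂ = P₁ (V₁/V₂)^γ.
P₂ = 584 × 2.4^(5/3) = 2512 kPa.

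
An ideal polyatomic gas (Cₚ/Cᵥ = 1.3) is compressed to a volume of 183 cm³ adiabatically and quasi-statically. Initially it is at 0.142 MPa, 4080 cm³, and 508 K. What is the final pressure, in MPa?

P₂ ≈ 8.03 MPa

Adiabatic: P₁V₁^γ = P₂V₂^γ ⇒ P₂ = P₁ (V₁/V₂)^γ.
P₂ = 0.142 × (4080/183)^(1.3) = 8.035 MPa.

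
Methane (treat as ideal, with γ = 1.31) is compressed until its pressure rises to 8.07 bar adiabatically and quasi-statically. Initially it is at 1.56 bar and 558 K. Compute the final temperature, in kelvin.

T₂ ≈ 823 K

Adiabatic: T₂/T₁ = (P₂/P₁)^((γ−1)/γ).
T₂ = 558 × (8.07/1.56)^(0.237) = 823.3 K.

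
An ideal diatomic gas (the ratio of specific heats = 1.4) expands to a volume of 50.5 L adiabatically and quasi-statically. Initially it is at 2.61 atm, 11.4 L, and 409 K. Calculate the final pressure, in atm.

P₂ ≈ 0.325 atm

Adiabatic: P₁V₁^γ = P₂V₂^γ ⇒ P₂ = P₁ (V₁/V₂)^γ.
P₂ = 2.61 × (11.4/50.5)^(1.4) = 0.3249 atm.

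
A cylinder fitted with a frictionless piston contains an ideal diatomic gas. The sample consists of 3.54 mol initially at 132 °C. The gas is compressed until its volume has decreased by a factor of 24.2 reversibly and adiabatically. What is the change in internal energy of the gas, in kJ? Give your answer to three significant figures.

ΔU ≈ 76.8 kJ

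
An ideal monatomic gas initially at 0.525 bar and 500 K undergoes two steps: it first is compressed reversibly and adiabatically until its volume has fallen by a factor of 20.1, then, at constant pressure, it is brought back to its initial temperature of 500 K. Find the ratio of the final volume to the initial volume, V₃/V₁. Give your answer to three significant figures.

V₃/V₁ ≈ 0.00673

For a monatomic ideal gas γ = 5/3.
Adiabatic step: V₂/V₁ = 0.04975; T₂ = T₁·20.1^(2/3) = 3696 K.
Isobaric step: V₃/V₂ = T₃/T₂ = 500/3696.
V₃/V₁ = (V₂/V₁)(V₃/V₂) = 0.04975 × (500/3696) = 0.00673.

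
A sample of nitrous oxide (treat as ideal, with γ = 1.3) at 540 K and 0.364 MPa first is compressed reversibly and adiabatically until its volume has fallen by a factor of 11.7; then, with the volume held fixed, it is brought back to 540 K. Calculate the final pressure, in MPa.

Adiabatic step (PV^γ = const): P₂ = 0.364×11.7^(1.3) = 8.907 MPa; T₂ = 540×11.7^(0.3) = 1129 K.
Isochoric: P₃ = P₂(T₃/T₂) = 8.907 × (540/1129) = 4.259 MPa.

P₃ ≈ 4.26 MPa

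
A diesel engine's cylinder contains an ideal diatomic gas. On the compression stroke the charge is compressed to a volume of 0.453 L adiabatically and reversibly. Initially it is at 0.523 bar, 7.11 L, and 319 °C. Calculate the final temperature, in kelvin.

Adiabatic: T₁V₁^(γ−1) = T₂V₂^(γ−1) ⇒ T₂ = T₁ (V₁/V₂)^(γ−1).
γ = 7/5 for a diatomic ideal gas.
T₁ = 319 °C = 592.1 K.
T₂ = 592.1 × (7.11/0.453)^(2/5) = 1781 K.

T₂ ≈ 1780 K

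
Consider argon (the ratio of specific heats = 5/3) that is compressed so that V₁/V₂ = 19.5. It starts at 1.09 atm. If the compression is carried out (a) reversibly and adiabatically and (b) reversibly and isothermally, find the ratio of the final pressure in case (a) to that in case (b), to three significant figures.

Isothermal: P_b = P₁(V₁/V₂) = 1.09×19.5.
Adiabatic: P_a = P₁(V₁/V₂)^γ = 1.09×19.5^(5/3).
P_a/P_b = (V₁/V₂)^(γ−1) = 19.5^(2/3) = 7.245.

P_adiabatic / P_isothermal ≈ 7.24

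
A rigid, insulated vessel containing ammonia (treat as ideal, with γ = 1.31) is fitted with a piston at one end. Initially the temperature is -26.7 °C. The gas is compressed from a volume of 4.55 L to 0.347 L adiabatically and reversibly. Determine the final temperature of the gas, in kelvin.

T₂ ≈ 547 K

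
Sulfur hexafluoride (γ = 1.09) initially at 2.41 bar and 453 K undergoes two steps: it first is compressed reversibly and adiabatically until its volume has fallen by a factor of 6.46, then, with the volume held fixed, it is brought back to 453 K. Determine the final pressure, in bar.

P₃ ≈ 15.6 bar

Adiabatic step (PV^γ = const): P₂ = 2.41×6.46^(1.09) = 18.41 bar; T₂ = 453×6.46^(0.09) = 535.8 K.
Isochoric: P₃ = P₂(T₃/T₂) = 18.41 × (453/535.8) = 15.57 bar.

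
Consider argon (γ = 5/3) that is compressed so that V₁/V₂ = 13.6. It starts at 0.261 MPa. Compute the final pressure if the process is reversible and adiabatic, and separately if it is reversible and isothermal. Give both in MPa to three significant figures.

Isothermal: P₂ = P₁(V₁/V₂) = 0.261×13.6 = 3.55 MPa.
Adiabatic: P₂ = P₁(V₁/V₂)^γ = 0.261×13.6^(5/3) = 20.22 MPa.

adiabatic: 20.2 MPa; isothermal: 3.55 MPa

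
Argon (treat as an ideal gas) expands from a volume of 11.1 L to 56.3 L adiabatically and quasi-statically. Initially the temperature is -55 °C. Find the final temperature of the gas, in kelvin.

For a reversible adiabat TV^(γ−1) is constant, so T₂ = T₁ (V₁/V₂)^(γ−1).
For a monatomic ideal gas γ = 5/3, so γ−1 = 2/3.
T₁ = -55 °C = 218.1 K.
T₂ = 218.1 × (11.1/56.3)^(2/3) = 73.9 K.

T₂ ≈ 73.9 K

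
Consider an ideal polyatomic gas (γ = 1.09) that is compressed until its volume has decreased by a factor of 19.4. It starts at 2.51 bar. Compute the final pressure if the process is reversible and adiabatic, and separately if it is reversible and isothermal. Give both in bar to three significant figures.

Isothermal: P₂ = P₁(V₁/V₂) = 2.51×19.4 = 48.69 bar.
Adiabatic: P₂ = P₁(V₁/V₂)^γ = 2.51×19.4^(1.09) = 63.59 bar.

adiabatic: 63.6 bar; isothermal: 48.7 bar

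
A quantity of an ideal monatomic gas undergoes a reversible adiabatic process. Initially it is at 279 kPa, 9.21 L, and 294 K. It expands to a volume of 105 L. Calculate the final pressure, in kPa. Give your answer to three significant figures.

P₂ ≈ 4.83 kPa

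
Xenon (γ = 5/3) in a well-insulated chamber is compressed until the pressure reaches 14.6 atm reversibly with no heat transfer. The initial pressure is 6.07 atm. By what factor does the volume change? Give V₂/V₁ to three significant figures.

From PV^γ = const, V₂/V₁ = (P₁/P₂)^(1/γ).
V₂/V₁ = (6.07/14.6)^(3/5) = 0.5906.

V₂/V₁ ≈ 0.591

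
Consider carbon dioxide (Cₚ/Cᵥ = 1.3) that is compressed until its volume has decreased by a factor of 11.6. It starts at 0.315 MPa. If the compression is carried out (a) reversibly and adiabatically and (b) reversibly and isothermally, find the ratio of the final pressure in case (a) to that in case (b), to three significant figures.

P_adiabatic / P_isothermal ≈ 2.09

Isothermal: P_b = P₁(V₁/V₂) = 0.315×11.6.
Adiabatic: P_a = P₁(V₁/V₂)^γ = 0.315×11.6^(1.3).
P_a/P_b = (V₁/V₂)^(γ−1) = 11.6^(0.3) = 2.086.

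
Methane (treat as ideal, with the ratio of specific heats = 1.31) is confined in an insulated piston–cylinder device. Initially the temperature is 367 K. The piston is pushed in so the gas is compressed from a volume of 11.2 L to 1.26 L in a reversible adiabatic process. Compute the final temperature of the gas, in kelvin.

For a reversible adiabat TV^(γ−1) is constant, so T₂ = T₁ (V₁/V₂)^(γ−1).
T₂ = 367 × (11.2/1.26)^(0.31) = 722.5 K.

T₂ ≈ 722 K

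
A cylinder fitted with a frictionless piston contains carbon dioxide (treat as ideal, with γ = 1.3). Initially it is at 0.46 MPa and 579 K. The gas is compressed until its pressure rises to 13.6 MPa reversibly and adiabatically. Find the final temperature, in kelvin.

T₂ ≈ 1260 K

Along an adiabat T P^((1−γ)/γ) is constant, so T₂ = T₁ (P₂/P₁)^((γ−1)/γ).
T₂ = 579 × (13.6/0.46)^(0.231) = 1265 K.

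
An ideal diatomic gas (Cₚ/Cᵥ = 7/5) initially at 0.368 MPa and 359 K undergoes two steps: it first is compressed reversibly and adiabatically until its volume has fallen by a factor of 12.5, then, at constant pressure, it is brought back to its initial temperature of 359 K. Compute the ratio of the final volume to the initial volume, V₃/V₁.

V₃/V₁ ≈ 0.0291

Adiabatic step: V₂/V₁ = 0.08; T₂ = T₁·12.5^(2/5) = 986 K.
Isobaric step: V₃/V₂ = T₃/T₂ = 359/986.
V₃/V₁ = (V₂/V₁)(V₃/V₂) = 0.08 × (359/986) = 0.02913.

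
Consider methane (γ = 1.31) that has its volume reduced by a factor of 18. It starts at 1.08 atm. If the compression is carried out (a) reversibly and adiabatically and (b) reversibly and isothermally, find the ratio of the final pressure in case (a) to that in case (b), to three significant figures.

P_adiabatic / P_isothermal ≈ 2.45

Isothermal: P_b = P₁(V₁/V₂) = 1.08×18.
Adiabatic: P_a = P₁(V₁/V₂)^γ = 1.08×18^(1.31).
P_a/P_b = (V₁/V₂)^(γ−1) = 18^(0.31) = 2.45.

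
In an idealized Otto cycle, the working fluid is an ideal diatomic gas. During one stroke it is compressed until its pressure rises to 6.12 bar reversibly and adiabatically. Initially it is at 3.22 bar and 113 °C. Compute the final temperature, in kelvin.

T₂ ≈ 464 K

Adiabatic: T₂/T₁ = (P₂/P₁)^((γ−1)/γ).
For a diatomic ideal gas γ = 7/5, so (γ−1)/γ = 2/7.
T₁ = 113 °C = 386.1 K.
T₂ = 386.1 × (6.12/3.22)^(2/7) = 463.9 K.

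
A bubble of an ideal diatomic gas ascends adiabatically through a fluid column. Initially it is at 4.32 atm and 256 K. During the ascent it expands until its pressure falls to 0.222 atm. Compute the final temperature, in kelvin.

T₂ ≈ 110 K

Along an adiabat T P^((1−γ)/γ) is constant, so T₂ = T₁ (P₂/P₁)^((γ−1)/γ).
For a diatomic ideal gas γ = 7/5, so (γ−1)/γ = 2/7.
T₂ = 256 × (0.222/4.32)^(2/7) = 109.6 K.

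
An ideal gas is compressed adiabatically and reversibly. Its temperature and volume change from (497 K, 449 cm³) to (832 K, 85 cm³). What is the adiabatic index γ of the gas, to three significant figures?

TV^(γ−1) = const ⇒ γ − 1 = ln(T₂/T₁) / ln(V₁/V₂).
γ = 1 + ln(832/497) / ln(449/85) = 1.31.

γ ≈ 1.31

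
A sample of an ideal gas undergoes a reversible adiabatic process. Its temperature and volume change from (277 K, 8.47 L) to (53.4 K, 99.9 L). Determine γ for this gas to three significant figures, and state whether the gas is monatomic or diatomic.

γ ≈ 1.67; monatomic

TV^(γ−1) = const ⇒ γ − 1 = ln(T₂/T₁) / ln(V₁/V₂).
γ = 1 + ln(53.4/277) / ln(8.47/99.9) = 1.667.
γ ≈ 1.67 is close to 5/3, so the gas is monatomic.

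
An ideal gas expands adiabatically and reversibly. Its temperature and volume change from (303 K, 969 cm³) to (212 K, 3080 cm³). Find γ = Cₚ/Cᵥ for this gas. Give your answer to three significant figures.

TV^(γ−1) = const ⇒ γ − 1 = ln(T₂/T₁) / ln(V₁/V₂).
γ = 1 + ln(212/303) / ln(969/3080) = 1.309.

γ ≈ 1.31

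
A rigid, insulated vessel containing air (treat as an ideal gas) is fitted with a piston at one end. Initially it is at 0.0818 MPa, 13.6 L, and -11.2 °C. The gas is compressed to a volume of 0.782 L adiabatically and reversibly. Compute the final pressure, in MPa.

P₂ ≈ 4.46 MPa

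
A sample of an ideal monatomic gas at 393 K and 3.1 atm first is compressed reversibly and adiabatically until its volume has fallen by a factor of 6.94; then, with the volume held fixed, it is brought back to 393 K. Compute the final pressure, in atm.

For a monatomic ideal gas γ = 5/3.
Adiabatic step (PV^γ = const): P₂ = 3.1×6.94^(5/3) = 78.28 atm; T₂ = 393×6.94^(2/3) = 1430 K.
Isochoric: P₃ = P₂(T₃/T₂) = 78.28 × (393/1430) = 21.51 atm.

P₃ ≈ 21.5 atm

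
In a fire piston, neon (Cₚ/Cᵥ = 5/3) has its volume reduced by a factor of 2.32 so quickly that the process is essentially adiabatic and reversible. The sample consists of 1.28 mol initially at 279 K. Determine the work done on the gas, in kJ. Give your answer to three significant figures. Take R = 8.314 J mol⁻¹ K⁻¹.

W ≈ 3.35 kJ

Adiabatic: T₁V₁^(γ−1) = T₂V₂^(γ−1) ⇒ T₂ = T₁ (V₁/V₂)^(γ−1).
T₂ = 279 × 2.32^(2/3) = 488.9 K.
Q = 0, so ΔU = W_on_gas = nCᵥΔT with Cᵥ = R/(γ−1) = 12.47 J/(mol·K).
ΔU = 1.28 × 12.47 × (488.9 − 279) = 3351 J.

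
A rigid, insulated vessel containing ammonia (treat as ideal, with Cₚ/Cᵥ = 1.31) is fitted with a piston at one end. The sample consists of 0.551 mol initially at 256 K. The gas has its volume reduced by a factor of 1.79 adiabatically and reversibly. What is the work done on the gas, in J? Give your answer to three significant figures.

W ≈ 748 J

Adiabatic: T₁V₁^(γ−1) = T₂V₂^(γ−1) ⇒ T₂ = T₁ (V₁/V₂)^(γ−1).
T₂ = 256 × 1.79^(0.31) = 306.6 K.
Q = 0, so ΔU = W_on_gas = nCᵥΔT with Cᵥ = R/(γ−1) = 26.82 J/(mol·K).
ΔU = 0.551 × 26.82 × (306.6 − 256) = 748.3 J.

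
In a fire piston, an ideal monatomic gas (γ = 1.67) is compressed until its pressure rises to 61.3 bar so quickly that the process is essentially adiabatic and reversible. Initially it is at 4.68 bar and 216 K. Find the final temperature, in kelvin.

T₂ ≈ 606 K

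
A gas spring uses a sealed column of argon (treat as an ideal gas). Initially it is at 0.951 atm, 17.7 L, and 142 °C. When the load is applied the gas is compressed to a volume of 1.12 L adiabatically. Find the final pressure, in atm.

P₂ ≈ 94.6 atm

Adiabatic: P₁V₁^γ = P₂V₂^γ ⇒ P₂ = P₁ (V₁/V₂)^γ.
γ = 5/3 for a monatomic ideal gas.
P₂ = 0.951 × (17.7/1.12)^(5/3) = 94.65 atm.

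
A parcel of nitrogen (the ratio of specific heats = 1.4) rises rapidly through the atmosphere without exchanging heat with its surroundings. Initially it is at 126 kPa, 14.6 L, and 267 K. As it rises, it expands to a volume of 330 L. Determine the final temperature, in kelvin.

T₂ ≈ 76.7 K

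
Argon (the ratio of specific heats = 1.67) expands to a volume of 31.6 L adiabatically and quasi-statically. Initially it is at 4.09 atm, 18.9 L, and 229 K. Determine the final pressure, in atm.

P₂ ≈ 1.73 atm

Since PV^γ is constant along a reversible adiabat, P₂ = P₁ (V₁/V₂)^γ.
P₂ = 4.09 × (18.9/31.6)^(1.67) = 1.734 atm.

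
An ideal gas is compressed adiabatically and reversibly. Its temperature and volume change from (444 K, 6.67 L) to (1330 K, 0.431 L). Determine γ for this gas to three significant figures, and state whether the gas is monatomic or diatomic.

TV^(γ−1) = const ⇒ γ − 1 = ln(T₂/T₁) / ln(V₁/V₂).
γ = 1 + ln(1330/444) / ln(6.67/0.431) = 1.401.
γ ≈ 1.40 is close to 7/5, so the gas is diatomic.

γ ≈ 1.40; diatomic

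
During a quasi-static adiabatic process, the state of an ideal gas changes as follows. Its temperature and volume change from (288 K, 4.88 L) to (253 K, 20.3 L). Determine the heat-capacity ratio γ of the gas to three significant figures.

TV^(γ−1) = const ⇒ γ − 1 = ln(T₂/T₁) / ln(V₁/V₂).
γ = 1 + ln(253/288) / ln(4.88/20.3) = 1.091.

γ ≈ 1.09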